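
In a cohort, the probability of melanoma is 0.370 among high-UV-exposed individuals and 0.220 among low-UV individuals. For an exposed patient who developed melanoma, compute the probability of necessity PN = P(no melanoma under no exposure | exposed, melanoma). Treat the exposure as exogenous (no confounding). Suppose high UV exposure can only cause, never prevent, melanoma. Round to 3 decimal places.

Let p₁ = 0.37, p₀ = 0.22.
Under exogeneity and monotonicity, PN = (p₁ − p₀) / p₁.
PN = (0.37 − 0.22) / 0.37 = 0.15 / 0.37 ≈ 0.4054

PN ≈ 0.405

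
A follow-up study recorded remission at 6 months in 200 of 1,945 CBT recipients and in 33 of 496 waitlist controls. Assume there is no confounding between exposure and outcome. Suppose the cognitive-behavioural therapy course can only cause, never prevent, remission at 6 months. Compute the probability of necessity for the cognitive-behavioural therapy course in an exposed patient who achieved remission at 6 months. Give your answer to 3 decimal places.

p₁ = P(outcome | exposed) = 200/1945 = 0.10283
p₀ = P(outcome | unexposed) = 33/496 = 0.066532
Under exogeneity and monotonicity, PN = (p₁ − p₀) / p₁.
PN = (0.10283 − 0.066532) / 0.10283 = 0.036296 / 0.10283 ≈ 0.3530

PN ≈ 0.353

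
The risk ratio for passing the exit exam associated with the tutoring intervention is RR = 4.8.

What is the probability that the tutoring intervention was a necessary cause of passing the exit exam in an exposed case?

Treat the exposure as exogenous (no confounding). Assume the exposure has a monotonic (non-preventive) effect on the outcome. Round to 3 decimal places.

PN ≈ 0.792

Under exogeneity and monotonicity, PN = (RR − 1) / RR = 1 − 1/RR.
PN = (4.8 − 1) / 4.8 = 3.8 / 4.8 ≈ 0.7917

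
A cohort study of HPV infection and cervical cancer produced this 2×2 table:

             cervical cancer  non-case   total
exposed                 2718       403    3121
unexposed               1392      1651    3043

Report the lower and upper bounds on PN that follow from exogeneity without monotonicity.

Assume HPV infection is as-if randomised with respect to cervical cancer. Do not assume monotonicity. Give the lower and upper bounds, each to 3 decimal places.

p₁ = P(outcome | exposed) = 2718/3121 = 0.87087
p₀ = P(outcome | unexposed) = 1392/3043 = 0.45744
Under exogeneity alone the bounds on PN are max{0,(p₁−p₀)/p₁} ≤ PN ≤ min{1,(1−p₀)/p₁}.
  lower = (p₁ − p₀)/p₁ = 0.41343 / 0.87087 ≈ 0.4747
  upper = min{1, (1 − p₀)/p₁} = 0.54256 / 0.87087 ≈ 0.6230

0.475 ≤ PN ≤ 0.623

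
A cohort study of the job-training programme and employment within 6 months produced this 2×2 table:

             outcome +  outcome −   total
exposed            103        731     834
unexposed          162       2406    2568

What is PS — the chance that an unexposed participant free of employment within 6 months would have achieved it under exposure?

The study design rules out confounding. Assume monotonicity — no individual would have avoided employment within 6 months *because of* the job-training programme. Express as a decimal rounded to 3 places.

p₁ = P(outcome | exposed) = 103/834 = 0.1235
p₀ = P(outcome | unexposed) = 162/2568 = 0.063084
Under exogeneity and monotonicity, PS = (p₁ − p₀) / (1 − p₀).
PS = (0.1235 − 0.063084) / (1 − 0.063084) = 0.060417 / 0.93692 ≈ 0.0645

PS ≈ 0.064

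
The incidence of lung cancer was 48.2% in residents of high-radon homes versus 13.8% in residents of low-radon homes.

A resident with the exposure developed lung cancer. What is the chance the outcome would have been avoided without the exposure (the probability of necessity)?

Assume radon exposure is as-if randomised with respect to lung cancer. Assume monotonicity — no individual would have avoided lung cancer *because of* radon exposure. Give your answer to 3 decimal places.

p₁ = 0.482, p₀ = 0.138.
Under exogeneity and monotonicity, PN = (p₁ − p₀) / p₁.
PN = (0.482 − 0.138) / 0.482 = 0.344 / 0.482 ≈ 0.7137

PN ≈ 0.714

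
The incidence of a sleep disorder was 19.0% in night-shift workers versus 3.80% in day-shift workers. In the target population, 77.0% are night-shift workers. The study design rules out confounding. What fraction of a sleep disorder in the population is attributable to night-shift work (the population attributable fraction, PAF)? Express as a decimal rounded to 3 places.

PAF ≈ 0.755

p₁ = 0.19, p₀ = 0.038.
Overall risk P(Y=1) = π·p₁ + (1−π)·p₀ = 0.77×0.19 + 0.23×0.038 = 0.15504.
Under exogeneity, PAF = [P(Y=1) − p₀] / P(Y=1).
PAF = (0.15504 − 0.038) / 0.15504 ≈ 0.7549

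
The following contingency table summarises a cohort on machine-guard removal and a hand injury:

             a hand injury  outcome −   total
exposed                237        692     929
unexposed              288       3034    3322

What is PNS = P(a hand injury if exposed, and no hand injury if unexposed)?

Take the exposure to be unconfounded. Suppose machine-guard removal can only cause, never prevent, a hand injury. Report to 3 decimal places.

PNS ≈ 0.168

p₁ = P(outcome | exposed) = 237/929 = 0.25511
p₀ = P(outcome | unexposed) = 288/3322 = 0.086695
Under exogeneity and monotonicity, PNS = p₁ − p₀.
PNS = 0.25511 − 0.086695 = 0.16842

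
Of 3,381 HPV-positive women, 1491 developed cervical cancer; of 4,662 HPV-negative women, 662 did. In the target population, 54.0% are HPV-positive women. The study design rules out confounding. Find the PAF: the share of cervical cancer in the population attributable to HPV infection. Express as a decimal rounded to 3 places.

p₁ = P(outcome | exposed) = 1491/3381 = 0.44099
p₀ = P(outcome | unexposed) = 662/4662 = 0.142
Overall risk P(Y=1) = π·p₁ + (1−π)·p₀ = 0.54×0.44099 + 0.46×0.142 = 0.30346.
Under exogeneity, PAF = [P(Y=1) − p₀] / P(Y=1).
PAF = (0.30346 − 0.142) / 0.30346 ≈ 0.5321

PAF ≈ 0.532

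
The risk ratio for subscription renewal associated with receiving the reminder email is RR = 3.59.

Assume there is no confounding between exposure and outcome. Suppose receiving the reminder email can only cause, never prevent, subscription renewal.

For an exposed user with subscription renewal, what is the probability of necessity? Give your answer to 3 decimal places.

Under exogeneity and monotonicity, PN = (RR − 1) / RR = 1 − 1/RR.
PN = (3.59 − 1) / 3.59 = 2.59 / 3.59 ≈ 0.7214

PN ≈ 0.721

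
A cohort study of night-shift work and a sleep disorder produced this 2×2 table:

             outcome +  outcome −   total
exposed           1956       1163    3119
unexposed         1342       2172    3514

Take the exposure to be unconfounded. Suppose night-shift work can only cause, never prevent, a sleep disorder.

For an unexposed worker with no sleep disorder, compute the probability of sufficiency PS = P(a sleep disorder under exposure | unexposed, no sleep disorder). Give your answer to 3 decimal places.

PS ≈ 0.397

p₁ = P(outcome | exposed) = 1956/3119 = 0.62712
p₀ = P(outcome | unexposed) = 1342/3514 = 0.3819
Under exogeneity and monotonicity, PS = (p₁ − p₀) / (1 − p₀).
PS = (0.62712 − 0.3819) / (1 − 0.3819) = 0.24522 / 0.6181 ≈ 0.3967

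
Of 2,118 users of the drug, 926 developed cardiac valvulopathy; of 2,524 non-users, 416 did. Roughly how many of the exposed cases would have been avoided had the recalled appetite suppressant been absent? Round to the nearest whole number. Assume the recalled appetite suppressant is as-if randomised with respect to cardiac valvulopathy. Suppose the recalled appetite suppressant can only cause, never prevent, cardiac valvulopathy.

about 577 cases

p₁ = P(outcome | exposed) = 926/2118 = 0.4372
p₀ = P(outcome | unexposed) = 416/2524 = 0.16482
PN = (p₁ − p₀)/p₁ = (0.4372 − 0.16482) / 0.4372 ≈ 0.62302.
Attributable cases ≈ PN × (exposed cases) = 0.62302 × 926 ≈ 576.92.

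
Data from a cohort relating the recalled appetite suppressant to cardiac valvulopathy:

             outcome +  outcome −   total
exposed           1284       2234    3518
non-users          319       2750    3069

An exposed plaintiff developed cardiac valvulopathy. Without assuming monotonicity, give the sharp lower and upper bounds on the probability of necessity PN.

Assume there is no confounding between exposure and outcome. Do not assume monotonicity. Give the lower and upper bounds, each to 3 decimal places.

p₁ = P(outcome | exposed) = 1284/3518 = 0.36498
p₀ = P(outcome | unexposed) = 319/3069 = 0.10394
Under exogeneity alone the bounds on PN are max{0,(p₁−p₀)/p₁} ≤ PN ≤ min{1,(1−p₀)/p₁}.
  lower = (p₁ − p₀)/p₁ = 0.26104 / 0.36498 ≈ 0.7152
  upper = min{1, (1 − p₀)/p₁} = 0.89606 / 0.36498 ≈ 2.4551 → capped at 1

0.715 ≤ PN ≤ 1.000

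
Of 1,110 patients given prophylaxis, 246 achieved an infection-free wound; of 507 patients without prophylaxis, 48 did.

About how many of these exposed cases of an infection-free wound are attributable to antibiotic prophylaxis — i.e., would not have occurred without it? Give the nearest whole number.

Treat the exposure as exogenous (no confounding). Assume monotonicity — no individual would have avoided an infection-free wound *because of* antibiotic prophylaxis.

p₁ = P(outcome | exposed) = 246/1110 = 0.22162
p₀ = P(outcome | unexposed) = 48/507 = 0.094675
PN = (p₁ − p₀)/p₁ = (0.22162 − 0.094675) / 0.22162 ≈ 0.57281.
Attributable cases ≈ PN × (exposed cases) = 0.57281 × 246 ≈ 140.91.

about 141 cases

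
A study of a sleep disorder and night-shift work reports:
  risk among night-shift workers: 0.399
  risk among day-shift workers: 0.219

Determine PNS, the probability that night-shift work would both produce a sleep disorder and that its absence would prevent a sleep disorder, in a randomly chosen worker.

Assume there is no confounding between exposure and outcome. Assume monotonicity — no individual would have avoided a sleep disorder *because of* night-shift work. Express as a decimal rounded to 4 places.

PNS ≈ 0.1800

Let p₁ = 0.399, p₀ = 0.219.
Under exogeneity and monotonicity, PNS = p₁ − p₀.
PNS = 0.399 − 0.219 = 0.18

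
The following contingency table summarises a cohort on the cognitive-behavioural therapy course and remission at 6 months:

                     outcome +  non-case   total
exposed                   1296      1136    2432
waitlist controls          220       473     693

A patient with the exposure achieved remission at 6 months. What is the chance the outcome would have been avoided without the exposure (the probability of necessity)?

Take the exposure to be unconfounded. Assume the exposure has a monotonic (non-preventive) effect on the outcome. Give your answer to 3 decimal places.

PN ≈ 0.404

p₁ = P(outcome | exposed) = 1296/2432 = 0.53289
p₀ = P(outcome | unexposed) = 220/693 = 0.31746
Under exogeneity and monotonicity, PN = (p₁ − p₀) / p₁.
PN = (0.53289 − 0.31746) / 0.53289 = 0.21543 / 0.53289 ≈ 0.4043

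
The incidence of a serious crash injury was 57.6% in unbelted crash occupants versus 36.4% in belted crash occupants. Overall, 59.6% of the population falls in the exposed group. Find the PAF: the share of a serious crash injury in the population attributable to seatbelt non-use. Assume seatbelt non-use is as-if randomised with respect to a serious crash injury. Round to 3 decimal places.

p₁ = 0.576, p₀ = 0.364.
Overall risk P(Y=1) = π·p₁ + (1−π)·p₀ = 0.596×0.576 + 0.404×0.364 = 0.49035.
Under exogeneity, PAF = [P(Y=1) − p₀] / P(Y=1).
PAF = (0.49035 − 0.364) / 0.49035 ≈ 0.2577

PAF ≈ 0.258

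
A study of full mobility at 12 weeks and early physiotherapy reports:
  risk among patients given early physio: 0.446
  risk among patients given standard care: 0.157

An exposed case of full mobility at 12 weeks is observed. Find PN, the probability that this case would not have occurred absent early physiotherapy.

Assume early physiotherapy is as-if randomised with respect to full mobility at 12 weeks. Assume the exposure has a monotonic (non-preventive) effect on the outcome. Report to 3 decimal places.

Let p₁ = 0.446, p₀ = 0.157.
Under exogeneity and monotonicity, PN = (p₁ − p₀) / p₁.
PN = (0.446 − 0.157) / 0.446 = 0.289 / 0.446 ≈ 0.6480

PN ≈ 0.648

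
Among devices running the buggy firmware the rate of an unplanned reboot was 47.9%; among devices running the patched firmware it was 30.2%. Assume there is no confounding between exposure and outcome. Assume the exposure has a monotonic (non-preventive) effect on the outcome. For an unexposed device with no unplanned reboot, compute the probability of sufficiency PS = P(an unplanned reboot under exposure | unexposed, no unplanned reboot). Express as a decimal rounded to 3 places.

p₁ = 0.479, p₀ = 0.302.
Under exogeneity and monotonicity, PS = (p₁ − p₀) / (1 − p₀).
PS = (0.479 − 0.302) / (1 − 0.302) = 0.177 / 0.698 ≈ 0.2536

PS ≈ 0.254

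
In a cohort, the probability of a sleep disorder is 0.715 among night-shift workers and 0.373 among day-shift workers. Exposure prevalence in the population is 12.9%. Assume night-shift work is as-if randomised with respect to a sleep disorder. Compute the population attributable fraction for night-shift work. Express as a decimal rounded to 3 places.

PAF ≈ 0.106

Let p₁ = 0.715, p₀ = 0.373.
Overall risk P(Y=1) = π·p₁ + (1−π)·p₀ = 0.129×0.715 + 0.871×0.373 = 0.41712.
Under exogeneity, PAF = [P(Y=1) − p₀] / P(Y=1).
PAF = (0.41712 − 0.373) / 0.41712 ≈ 0.1058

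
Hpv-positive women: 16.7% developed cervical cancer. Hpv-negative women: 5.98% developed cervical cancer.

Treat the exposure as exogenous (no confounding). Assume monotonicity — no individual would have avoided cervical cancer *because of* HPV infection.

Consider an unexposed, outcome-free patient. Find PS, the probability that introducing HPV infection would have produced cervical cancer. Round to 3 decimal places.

p₁ = 0.167, p₀ = 0.0598.
Under exogeneity and monotonicity, PS = (p₁ − p₀) / (1 − p₀).
PS = (0.167 − 0.0598) / (1 − 0.0598) = 0.1072 / 0.9402 ≈ 0.1140

PS ≈ 0.114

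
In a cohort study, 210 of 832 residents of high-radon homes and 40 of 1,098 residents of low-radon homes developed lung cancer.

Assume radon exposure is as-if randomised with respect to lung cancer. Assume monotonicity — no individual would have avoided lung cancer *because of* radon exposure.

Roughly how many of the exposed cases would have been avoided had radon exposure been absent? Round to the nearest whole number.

about 180 cases

p₁ = P(outcome | exposed) = 210/832 = 0.2524
p₀ = P(outcome | unexposed) = 40/1098 = 0.03643
PN = (p₁ − p₀)/p₁ = (0.2524 − 0.03643) / 0.2524 ≈ 0.85567.
Attributable cases ≈ PN × (exposed cases) = 0.85567 × 210 ≈ 179.69.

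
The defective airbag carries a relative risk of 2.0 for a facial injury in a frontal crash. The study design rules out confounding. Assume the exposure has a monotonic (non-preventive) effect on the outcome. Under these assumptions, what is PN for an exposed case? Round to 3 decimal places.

PN ≈ 0.500

Under exogeneity and monotonicity, PN = (RR − 1) / RR = 1 − 1/RR.
PN = (2.0 − 1) / 2.0 = 1 / 2.0 ≈ 0.5000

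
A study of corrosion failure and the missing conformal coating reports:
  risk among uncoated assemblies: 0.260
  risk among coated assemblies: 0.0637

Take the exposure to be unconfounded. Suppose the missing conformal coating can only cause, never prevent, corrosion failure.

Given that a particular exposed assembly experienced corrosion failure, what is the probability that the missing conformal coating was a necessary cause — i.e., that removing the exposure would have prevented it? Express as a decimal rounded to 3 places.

PN ≈ 0.755

Let p₁ = 0.26, p₀ = 0.0637.
Under exogeneity and monotonicity, PN = (p₁ − p₀) / p₁.
PN = (0.26 − 0.0637) / 0.26 = 0.1963 / 0.26 ≈ 0.7550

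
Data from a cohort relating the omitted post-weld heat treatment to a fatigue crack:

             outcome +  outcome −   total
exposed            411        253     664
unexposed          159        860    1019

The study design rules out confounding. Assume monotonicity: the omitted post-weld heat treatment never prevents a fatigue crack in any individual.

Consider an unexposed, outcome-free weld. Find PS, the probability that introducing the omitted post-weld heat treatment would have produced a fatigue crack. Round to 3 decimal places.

PS ≈ 0.549

p₁ = P(outcome | exposed) = 411/664 = 0.61898
p₀ = P(outcome | unexposed) = 159/1019 = 0.15604
Under exogeneity and monotonicity, PS = (p₁ − p₀) / (1 − p₀).
PS = (0.61898 − 0.15604) / (1 − 0.15604) = 0.46294 / 0.84396 ≈ 0.5485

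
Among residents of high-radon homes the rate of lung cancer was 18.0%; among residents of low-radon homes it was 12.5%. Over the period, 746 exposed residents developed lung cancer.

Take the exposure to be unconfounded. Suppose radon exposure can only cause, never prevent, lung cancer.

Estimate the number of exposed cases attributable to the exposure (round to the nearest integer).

about 228 cases

p₁ = 0.18, p₀ = 0.125.
PN = (p₁ − p₀)/p₁ = (0.18 − 0.125) / 0.18 ≈ 0.30556.
Attributable cases ≈ PN × (exposed cases) = 0.30556 × 746 ≈ 227.94.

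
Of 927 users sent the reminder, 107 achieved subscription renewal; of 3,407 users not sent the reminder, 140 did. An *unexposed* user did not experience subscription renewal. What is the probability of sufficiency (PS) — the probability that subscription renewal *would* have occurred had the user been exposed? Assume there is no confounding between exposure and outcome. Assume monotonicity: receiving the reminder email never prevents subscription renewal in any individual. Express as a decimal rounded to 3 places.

PS ≈ 0.078

p₁ = P(outcome | exposed) = 107/927 = 0.11543
p₀ = P(outcome | unexposed) = 140/3407 = 0.041092
Under exogeneity and monotonicity, PS = (p₁ − p₀) / (1 − p₀).
PS = (0.11543 − 0.041092) / (1 − 0.041092) = 0.074334 / 0.95891 ≈ 0.0775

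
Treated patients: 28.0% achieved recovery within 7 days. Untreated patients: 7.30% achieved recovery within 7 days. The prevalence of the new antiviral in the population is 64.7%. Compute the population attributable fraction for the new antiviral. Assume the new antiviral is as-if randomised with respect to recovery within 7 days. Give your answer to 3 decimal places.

PAF ≈ 0.647

p₁ = 0.28, p₀ = 0.073.
Overall risk P(Y=1) = π·p₁ + (1−π)·p₀ = 0.647×0.28 + 0.353×0.073 = 0.20693.
Under exogeneity, PAF = [P(Y=1) − p₀] / P(Y=1).
PAF = (0.20693 − 0.073) / 0.20693 ≈ 0.6472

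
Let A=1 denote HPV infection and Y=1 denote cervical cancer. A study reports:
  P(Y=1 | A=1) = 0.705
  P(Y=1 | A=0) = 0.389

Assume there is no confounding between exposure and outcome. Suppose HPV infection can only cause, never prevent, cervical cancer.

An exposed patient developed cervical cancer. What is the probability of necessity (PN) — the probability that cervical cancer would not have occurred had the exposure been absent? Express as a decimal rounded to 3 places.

PN ≈ 0.448

Let p₁ = 0.705, p₀ = 0.389.
Under exogeneity and monotonicity, PN = (p₁ − p₀) / p₁.
PN = (0.705 − 0.389) / 0.705 = 0.316 / 0.705 ≈ 0.4482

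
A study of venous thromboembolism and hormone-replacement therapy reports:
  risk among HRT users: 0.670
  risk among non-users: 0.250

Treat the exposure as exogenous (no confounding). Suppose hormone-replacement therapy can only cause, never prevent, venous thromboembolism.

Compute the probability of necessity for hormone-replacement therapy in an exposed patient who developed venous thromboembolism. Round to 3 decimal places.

Let p₁ = 0.67, p₀ = 0.25.
Under exogeneity and monotonicity, PN = (p₁ − p₀) / p₁.
PN = (0.67 − 0.25) / 0.67 = 0.42 / 0.67 ≈ 0.6269

PN ≈ 0.627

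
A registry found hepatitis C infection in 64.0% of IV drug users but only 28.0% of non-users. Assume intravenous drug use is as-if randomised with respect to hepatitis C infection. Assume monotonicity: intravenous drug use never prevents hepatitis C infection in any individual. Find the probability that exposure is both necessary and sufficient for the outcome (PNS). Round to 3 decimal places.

PNS ≈ 0.360

p₁ = 0.64, p₀ = 0.28.
Under exogeneity and monotonicity, PNS = p₁ − p₀.
PNS = 0.64 − 0.28 = 0.36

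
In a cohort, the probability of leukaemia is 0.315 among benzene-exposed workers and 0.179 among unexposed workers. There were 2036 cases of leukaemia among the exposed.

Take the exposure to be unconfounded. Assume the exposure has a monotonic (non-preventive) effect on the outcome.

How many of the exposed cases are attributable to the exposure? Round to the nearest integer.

about 879 cases

Let p₁ = 0.315, p₀ = 0.179.
PN = (p₁ − p₀)/p₁ = (0.315 − 0.179) / 0.315 ≈ 0.43175.
Attributable cases ≈ PN × (exposed cases) = 0.43175 × 2036 ≈ 879.03.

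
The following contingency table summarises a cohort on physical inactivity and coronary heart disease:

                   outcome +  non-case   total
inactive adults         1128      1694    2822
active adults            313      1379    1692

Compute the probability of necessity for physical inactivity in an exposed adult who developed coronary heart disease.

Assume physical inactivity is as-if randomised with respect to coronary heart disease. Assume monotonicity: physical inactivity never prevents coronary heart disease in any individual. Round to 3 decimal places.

p₁ = P(outcome | exposed) = 1128/2822 = 0.39972
p₀ = P(outcome | unexposed) = 313/1692 = 0.18499
Under exogeneity and monotonicity, PN = (p₁ − p₀)/p₁.
PN = (0.39972 − 0.18499) / 0.39972 ≈ 0.5372

PN ≈ 0.537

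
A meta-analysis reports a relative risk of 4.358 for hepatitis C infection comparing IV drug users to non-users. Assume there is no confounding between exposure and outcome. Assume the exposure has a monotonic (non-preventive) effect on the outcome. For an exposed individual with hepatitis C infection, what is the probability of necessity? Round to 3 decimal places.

PN ≈ 0.771

Under exogeneity and monotonicity, PN = (RR − 1) / RR = 1 − 1/RR.
PN = (4.358 − 1) / 4.358 = 3.358 / 4.358 ≈ 0.7705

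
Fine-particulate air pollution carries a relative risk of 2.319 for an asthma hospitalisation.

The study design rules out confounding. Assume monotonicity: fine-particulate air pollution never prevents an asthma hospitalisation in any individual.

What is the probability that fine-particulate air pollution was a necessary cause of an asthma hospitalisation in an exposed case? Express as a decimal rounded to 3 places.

Under exogeneity and monotonicity, PN = (RR − 1) / RR = 1 − 1/RR.
PN = (2.319 − 1) / 2.319 = 1.319 / 2.319 ≈ 0.5688

PN ≈ 0.569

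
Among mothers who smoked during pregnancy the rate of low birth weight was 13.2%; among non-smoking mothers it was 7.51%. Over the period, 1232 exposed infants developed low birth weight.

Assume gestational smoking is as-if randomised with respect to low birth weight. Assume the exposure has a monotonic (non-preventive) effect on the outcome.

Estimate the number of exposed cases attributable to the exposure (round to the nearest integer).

about 531 cases

p₁ = 0.132, p₀ = 0.0751.
PN = (p₁ − p₀)/p₁ = (0.132 − 0.0751) / 0.132 ≈ 0.43106.
Attributable cases ≈ PN × (exposed cases) = 0.43106 × 1232 ≈ 531.07.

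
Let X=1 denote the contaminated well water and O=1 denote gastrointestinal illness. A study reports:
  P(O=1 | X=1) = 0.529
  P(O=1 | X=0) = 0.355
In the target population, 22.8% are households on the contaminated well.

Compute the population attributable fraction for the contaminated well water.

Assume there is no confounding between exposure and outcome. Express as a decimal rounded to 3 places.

PAF ≈ 0.101

Let p₁ = 0.529, p₀ = 0.355.
Overall risk P(Y=1) = π·p₁ + (1−π)·p₀ = 0.228×0.529 + 0.772×0.355 = 0.39467.
Under exogeneity, PAF = [P(Y=1) − p₀] / P(Y=1).
PAF = (0.39467 − 0.355) / 0.39467 ≈ 0.1005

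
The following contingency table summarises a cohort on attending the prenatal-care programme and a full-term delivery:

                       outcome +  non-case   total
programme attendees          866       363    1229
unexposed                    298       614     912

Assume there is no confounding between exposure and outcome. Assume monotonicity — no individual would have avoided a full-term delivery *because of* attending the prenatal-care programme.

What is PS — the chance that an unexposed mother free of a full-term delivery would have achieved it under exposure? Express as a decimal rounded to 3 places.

p₁ = P(outcome | exposed) = 866/1229 = 0.70464
p₀ = P(outcome | unexposed) = 298/912 = 0.32675
Under exogeneity and monotonicity, PS = (p₁ − p₀) / (1 − p₀).
PS = (0.70464 − 0.32675) / (1 − 0.32675) = 0.37788 / 0.67325 ≈ 0.5613

PS ≈ 0.561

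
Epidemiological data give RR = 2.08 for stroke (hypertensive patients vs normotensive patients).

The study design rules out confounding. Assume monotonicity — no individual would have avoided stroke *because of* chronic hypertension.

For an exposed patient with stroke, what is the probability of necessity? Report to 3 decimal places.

Under exogeneity and monotonicity, PN = (RR − 1) / RR = 1 − 1/RR.
PN = (2.08 − 1) / 2.08 = 1.08 / 2.08 ≈ 0.5192

PN ≈ 0.519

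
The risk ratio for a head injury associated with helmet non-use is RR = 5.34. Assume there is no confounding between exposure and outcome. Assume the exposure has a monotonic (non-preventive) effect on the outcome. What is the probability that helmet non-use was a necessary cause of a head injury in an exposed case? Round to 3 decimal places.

Under exogeneity and monotonicity, PN = (RR − 1) / RR = 1 − 1/RR.
PN = (5.34 − 1) / 5.34 = 4.34 / 5.34 ≈ 0.8127

PN ≈ 0.813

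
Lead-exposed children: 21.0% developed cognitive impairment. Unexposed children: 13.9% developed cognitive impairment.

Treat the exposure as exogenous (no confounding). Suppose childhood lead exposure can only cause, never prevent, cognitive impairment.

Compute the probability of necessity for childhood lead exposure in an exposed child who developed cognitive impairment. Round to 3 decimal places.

PN ≈ 0.338

p₁ = 0.21, p₀ = 0.139.
Under exogeneity and monotonicity, PN = (p₁ − p₀) / p₁.
PN = (0.21 − 0.139) / 0.21 = 0.071 / 0.21 ≈ 0.3381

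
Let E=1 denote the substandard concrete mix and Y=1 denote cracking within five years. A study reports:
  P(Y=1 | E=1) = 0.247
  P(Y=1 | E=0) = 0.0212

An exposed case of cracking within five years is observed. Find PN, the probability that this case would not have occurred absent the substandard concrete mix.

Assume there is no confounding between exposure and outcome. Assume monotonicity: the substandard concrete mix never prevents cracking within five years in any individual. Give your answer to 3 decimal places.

Let p₁ = 0.247, p₀ = 0.0212.
Under exogeneity and monotonicity, PN = (p₁ − p₀) / p₁.
PN = (0.247 − 0.0212) / 0.247 = 0.2258 / 0.247 ≈ 0.9142

PN ≈ 0.914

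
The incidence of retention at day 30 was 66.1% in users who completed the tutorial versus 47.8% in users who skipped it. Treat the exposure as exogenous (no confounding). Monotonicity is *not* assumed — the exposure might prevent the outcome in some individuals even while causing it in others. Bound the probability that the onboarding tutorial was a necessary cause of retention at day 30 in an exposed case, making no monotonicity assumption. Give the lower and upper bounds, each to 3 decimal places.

p₁ = 0.661, p₀ = 0.478.
Under exogeneity alone the bounds on PN are max{0,(p₁−p₀)/p₁} ≤ PN ≤ min{1,(1−p₀)/p₁}.
  lower = (p₁ − p₀)/p₁ = 0.183 / 0.661 ≈ 0.2769
  upper = min{1, (1 − p₀)/p₁} = 0.522 / 0.661 ≈ 0.7897

0.277 ≤ PN ≤ 0.790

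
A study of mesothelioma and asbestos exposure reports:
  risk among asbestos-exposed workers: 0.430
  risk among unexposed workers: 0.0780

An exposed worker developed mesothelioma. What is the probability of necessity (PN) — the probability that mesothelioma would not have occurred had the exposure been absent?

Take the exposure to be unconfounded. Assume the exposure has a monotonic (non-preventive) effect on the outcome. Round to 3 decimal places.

PN ≈ 0.819

Let p₁ = 0.43, p₀ = 0.078.
Under exogeneity and monotonicity, PN = (p₁ − p₀) / p₁.
PN = (0.43 − 0.078) / 0.43 = 0.352 / 0.43 ≈ 0.8186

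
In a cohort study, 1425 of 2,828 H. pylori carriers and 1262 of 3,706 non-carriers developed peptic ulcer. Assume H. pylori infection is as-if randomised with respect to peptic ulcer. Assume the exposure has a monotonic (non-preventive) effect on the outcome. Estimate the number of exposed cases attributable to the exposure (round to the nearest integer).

p₁ = P(outcome | exposed) = 1425/2828 = 0.50389
p₀ = P(outcome | unexposed) = 1262/3706 = 0.34053
PN = (p₁ − p₀)/p₁ = (0.50389 − 0.34053) / 0.50389 ≈ 0.32420.
Attributable cases ≈ PN × (exposed cases) = 0.32420 × 1425 ≈ 461.98.

about 462 cases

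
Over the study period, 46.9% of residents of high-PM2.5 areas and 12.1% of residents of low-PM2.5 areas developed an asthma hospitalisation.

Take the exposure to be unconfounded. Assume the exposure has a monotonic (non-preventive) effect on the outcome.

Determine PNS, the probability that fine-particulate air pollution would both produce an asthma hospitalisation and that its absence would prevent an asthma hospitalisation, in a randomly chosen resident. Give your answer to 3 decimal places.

p₁ = 0.469, p₀ = 0.121.
Under exogeneity and monotonicity, PNS = p₁ − p₀.
PNS = 0.469 − 0.121 = 0.348

PNS ≈ 0.348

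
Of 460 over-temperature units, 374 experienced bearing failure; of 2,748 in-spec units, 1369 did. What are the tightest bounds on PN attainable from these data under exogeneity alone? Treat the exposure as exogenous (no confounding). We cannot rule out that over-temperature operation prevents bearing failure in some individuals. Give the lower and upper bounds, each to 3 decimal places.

p₁ = P(outcome | exposed) = 374/460 = 0.81304
p₀ = P(outcome | unexposed) = 1369/2748 = 0.49818
Under exogeneity alone the bounds on PN are max{0,(p₁−p₀)/p₁} ≤ PN ≤ min{1,(1−p₀)/p₁}.
  lower = (p₁ − p₀)/p₁ = 0.31486 / 0.81304 ≈ 0.3873
  upper = min{1, (1 − p₀)/p₁} = 0.50182 / 0.81304 ≈ 0.6172

0.387 ≤ PN ≤ 0.617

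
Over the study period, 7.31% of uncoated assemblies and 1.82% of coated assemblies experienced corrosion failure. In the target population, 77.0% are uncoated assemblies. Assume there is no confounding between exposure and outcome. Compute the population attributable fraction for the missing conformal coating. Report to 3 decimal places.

PAF ≈ 0.699

p₁ = 0.0731, p₀ = 0.0182.
Overall risk P(Y=1) = π·p₁ + (1−π)·p₀ = 0.77×0.0731 + 0.23×0.0182 = 0.060473.
Under exogeneity, PAF = [P(Y=1) − p₀] / P(Y=1).
PAF = (0.060473 − 0.0182) / 0.060473 ≈ 0.6990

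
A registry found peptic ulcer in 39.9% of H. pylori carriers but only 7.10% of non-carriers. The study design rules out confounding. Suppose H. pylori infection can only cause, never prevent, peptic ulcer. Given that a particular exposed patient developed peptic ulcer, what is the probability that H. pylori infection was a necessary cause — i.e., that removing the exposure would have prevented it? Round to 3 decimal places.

PN ≈ 0.822

p₁ = 0.399, p₀ = 0.071.
Under exogeneity and monotonicity, PN = (p₁ − p₀) / p₁.
PN = (0.399 − 0.071) / 0.399 = 0.328 / 0.399 ≈ 0.8221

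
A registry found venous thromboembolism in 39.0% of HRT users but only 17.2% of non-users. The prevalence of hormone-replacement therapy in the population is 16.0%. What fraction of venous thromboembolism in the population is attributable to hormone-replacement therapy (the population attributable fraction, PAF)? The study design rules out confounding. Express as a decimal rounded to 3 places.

p₁ = 0.39, p₀ = 0.172.
Overall risk P(Y=1) = π·p₁ + (1−π)·p₀ = 0.16×0.39 + 0.84×0.172 = 0.20688.
Under exogeneity, PAF = [P(Y=1) − p₀] / P(Y=1).
PAF = (0.20688 − 0.172) / 0.20688 ≈ 0.1686

PAF ≈ 0.169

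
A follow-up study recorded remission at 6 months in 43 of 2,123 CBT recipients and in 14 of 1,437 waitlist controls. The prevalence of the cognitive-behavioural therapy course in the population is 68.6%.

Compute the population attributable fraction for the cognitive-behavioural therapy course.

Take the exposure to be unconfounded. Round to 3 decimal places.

PAF ≈ 0.425

p₁ = P(outcome | exposed) = 43/2123 = 0.020254
p₀ = P(outcome | unexposed) = 14/1437 = 0.0097425
Overall risk P(Y=1) = π·p₁ + (1−π)·p₀ = 0.686×0.020254 + 0.314×0.0097425 = 0.016954.
Under exogeneity, PAF = [P(Y=1) − p₀] / P(Y=1).
PAF = (0.016954 − 0.0097425) / 0.016954 ≈ 0.4253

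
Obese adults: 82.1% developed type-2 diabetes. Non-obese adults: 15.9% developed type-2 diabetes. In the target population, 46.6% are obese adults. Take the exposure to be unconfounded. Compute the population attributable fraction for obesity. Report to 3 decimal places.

PAF ≈ 0.660

p₁ = 0.821, p₀ = 0.159.
Overall risk P(Y=1) = π·p₁ + (1−π)·p₀ = 0.466×0.821 + 0.534×0.159 = 0.46749.
Under exogeneity, PAF = [P(Y=1) − p₀] / P(Y=1).
PAF = (0.46749 − 0.159) / 0.46749 ≈ 0.6599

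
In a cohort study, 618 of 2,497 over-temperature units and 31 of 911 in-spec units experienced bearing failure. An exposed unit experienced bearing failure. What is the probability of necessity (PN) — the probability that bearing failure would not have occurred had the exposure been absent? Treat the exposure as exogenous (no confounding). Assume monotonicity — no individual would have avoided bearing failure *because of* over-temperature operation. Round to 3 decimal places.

p₁ = P(outcome | exposed) = 618/2497 = 0.2475
p₀ = P(outcome | unexposed) = 31/911 = 0.034029
Under exogeneity and monotonicity, PN = (p₁ − p₀) / p₁.
PN = (0.2475 − 0.034029) / 0.2475 = 0.21347 / 0.2475 ≈ 0.8625

PN ≈ 0.863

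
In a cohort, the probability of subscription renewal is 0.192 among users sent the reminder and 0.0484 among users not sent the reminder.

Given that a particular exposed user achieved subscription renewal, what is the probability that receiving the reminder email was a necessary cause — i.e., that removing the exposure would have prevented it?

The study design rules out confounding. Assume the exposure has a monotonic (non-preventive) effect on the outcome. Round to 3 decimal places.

Let p₁ = 0.192, p₀ = 0.0484.
Under exogeneity and monotonicity, PN = (p₁ − p₀) / p₁.
PN = (0.192 − 0.0484) / 0.192 = 0.1436 / 0.192 ≈ 0.7479

PN ≈ 0.748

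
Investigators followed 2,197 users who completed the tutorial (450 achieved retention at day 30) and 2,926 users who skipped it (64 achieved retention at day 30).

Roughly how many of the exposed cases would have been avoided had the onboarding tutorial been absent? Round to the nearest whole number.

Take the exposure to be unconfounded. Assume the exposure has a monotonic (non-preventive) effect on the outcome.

about 402 cases

p₁ = P(outcome | exposed) = 450/2197 = 0.20482
p₀ = P(outcome | unexposed) = 64/2926 = 0.021873
PN = (p₁ − p₀)/p₁ = (0.20482 − 0.021873) / 0.20482 ≈ 0.89321.
Attributable cases ≈ PN × (exposed cases) = 0.89321 × 450 ≈ 401.95.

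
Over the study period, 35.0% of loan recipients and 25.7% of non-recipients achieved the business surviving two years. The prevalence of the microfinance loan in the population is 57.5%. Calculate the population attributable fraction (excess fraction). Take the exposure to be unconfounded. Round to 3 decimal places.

PAF ≈ 0.172

p₁ = 0.35, p₀ = 0.257.
Overall risk P(Y=1) = π·p₁ + (1−π)·p₀ = 0.575×0.35 + 0.425×0.257 = 0.31048.
Under exogeneity, PAF = [P(Y=1) − p₀] / P(Y=1).
PAF = (0.31048 − 0.257) / 0.31048 ≈ 0.1722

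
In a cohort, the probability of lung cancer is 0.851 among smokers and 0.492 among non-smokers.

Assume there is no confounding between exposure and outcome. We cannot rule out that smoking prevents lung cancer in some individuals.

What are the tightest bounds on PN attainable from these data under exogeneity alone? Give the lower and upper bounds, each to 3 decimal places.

Let p₁ = 0.851, p₀ = 0.492.
Under exogeneity alone the bounds on PN are max{0,(p₁−p₀)/p₁} ≤ PN ≤ min{1,(1−p₀)/p₁}.
  lower = (p₁ − p₀)/p₁ = 0.359 / 0.851 ≈ 0.4219
  upper = min{1, (1 − p₀)/p₁} = 0.508 / 0.851 ≈ 0.5969

0.422 ≤ PN ≤ 0.597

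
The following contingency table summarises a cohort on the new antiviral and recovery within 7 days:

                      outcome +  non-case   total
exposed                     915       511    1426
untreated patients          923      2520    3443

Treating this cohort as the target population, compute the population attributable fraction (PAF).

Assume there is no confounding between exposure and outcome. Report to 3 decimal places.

p₁ = P(outcome | exposed) = 915/1426 = 0.64165
p₀ = P(outcome | unexposed) = 923/3443 = 0.26808
Exposure prevalence π = 1426/4869 = 0.29287; overall risk P(Y=1) = 0.37749.
Under exogeneity, PAF = [P(Y=1) − p₀]/P(Y=1).
PAF = (0.37749 − 0.26808) / 0.37749 ≈ 0.2898

PAF ≈ 0.290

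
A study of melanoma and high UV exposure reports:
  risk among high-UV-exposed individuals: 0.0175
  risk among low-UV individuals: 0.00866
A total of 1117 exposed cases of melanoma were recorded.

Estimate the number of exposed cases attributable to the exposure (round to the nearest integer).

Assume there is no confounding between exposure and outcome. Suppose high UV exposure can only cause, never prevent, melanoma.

about 564 cases

Let p₁ = 0.0175, p₀ = 0.00866.
PN = (p₁ − p₀)/p₁ = (0.0175 − 0.00866) / 0.0175 ≈ 0.50514.
Attributable cases ≈ PN × (exposed cases) = 0.50514 × 1117 ≈ 564.24.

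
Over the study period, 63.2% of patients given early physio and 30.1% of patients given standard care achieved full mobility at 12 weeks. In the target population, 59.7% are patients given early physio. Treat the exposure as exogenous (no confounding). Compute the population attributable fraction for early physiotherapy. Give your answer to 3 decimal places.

p₁ = 0.632, p₀ = 0.301.
Overall risk P(Y=1) = π·p₁ + (1−π)·p₀ = 0.597×0.632 + 0.403×0.301 = 0.49861.
Under exogeneity, PAF = [P(Y=1) − p₀] / P(Y=1).
PAF = (0.49861 − 0.301) / 0.49861 ≈ 0.3963

PAF ≈ 0.396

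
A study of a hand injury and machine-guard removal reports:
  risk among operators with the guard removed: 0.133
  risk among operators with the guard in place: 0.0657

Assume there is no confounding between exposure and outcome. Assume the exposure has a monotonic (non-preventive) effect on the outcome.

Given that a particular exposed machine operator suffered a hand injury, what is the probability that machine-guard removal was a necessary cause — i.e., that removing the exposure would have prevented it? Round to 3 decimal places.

Let p₁ = 0.133, p₀ = 0.0657.
Under exogeneity and monotonicity, PN = (p₁ − p₀) / p₁.
PN = (0.133 − 0.0657) / 0.133 = 0.0673 / 0.133 ≈ 0.5060

PN ≈ 0.506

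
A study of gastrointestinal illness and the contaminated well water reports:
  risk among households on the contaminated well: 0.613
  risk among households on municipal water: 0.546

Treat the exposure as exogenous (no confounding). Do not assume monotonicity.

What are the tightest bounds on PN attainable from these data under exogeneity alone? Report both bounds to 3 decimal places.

Let p₁ = 0.613, p₀ = 0.546.
Under exogeneity alone the bounds on PN are max{0,(p₁−p₀)/p₁} ≤ PN ≤ min{1,(1−p₀)/p₁}.
  lower = (p₁ − p₀)/p₁ = 0.067 / 0.613 ≈ 0.1093
  upper = min{1, (1 − p₀)/p₁} = 0.454 / 0.613 ≈ 0.7406

0.109 ≤ PN ≤ 0.741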